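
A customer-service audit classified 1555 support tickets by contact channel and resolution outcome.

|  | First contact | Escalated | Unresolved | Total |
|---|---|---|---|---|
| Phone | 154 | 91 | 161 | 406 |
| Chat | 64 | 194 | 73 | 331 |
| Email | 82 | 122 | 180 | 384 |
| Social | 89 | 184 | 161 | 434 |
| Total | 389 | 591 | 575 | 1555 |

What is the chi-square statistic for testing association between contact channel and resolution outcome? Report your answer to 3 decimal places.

136.895

Grand total N = 1555.
Expected counts (row total × column total / N):
  Phone, First contact: 406×389/1555 = 101.56527
  Phone, Escalated: 406×591/1555 = 154.30611
  Phone, Unresolved: 406×575/1555 = 150.12862
  Chat, First contact: 331×389/1555 = 82.80322
  Chat, Escalated: 331×591/1555 = 125.80129
  Chat, Unresolved: 331×575/1555 = 122.39550
  Email, First contact: 384×389/1555 = 96.06174
  Email, Escalated: 384×591/1555 = 145.94469
  Email, Unresolved: 384×575/1555 = 141.99357
  Social, First contact: 434×389/1555 = 108.56977
  Social, Escalated: 434×591/1555 = 164.94791
  Social, Unresolved: 434×575/1555 = 160.48232
Contributions (O − E)²/E:
  (154 − 101.56527)²/101.56527 = 27.0703
  (91 − 154.30611)²/154.30611 = 25.9722
  (161 − 150.12862)²/150.12862 = 0.7872
  (64 − 82.80322)²/82.80322 = 4.2699
  (194 − 125.80129)²/125.80129 = 36.9715
  (73 − 122.39550)²/122.39550 = 19.9347
  (82 − 96.06174)²/96.06174 = 2.0584
  (122 − 145.94469)²/145.94469 = 3.9285
  (180 − 141.99357)²/141.99357 = 10.1729
  (89 − 108.56977)²/108.56977 = 3.5275
  (184 − 164.94791)²/164.94791 = 2.2006
  (161 − 160.48232)²/160.48232 = 0.0017
χ² = 27.0703 + 25.9722 + 0.7872 + 4.2699 + 36.9715 + 19.9347 + 2.0584 + 3.9285 + 10.1729 + 3.5275 + 2.2006 + 0.0017 = 136.895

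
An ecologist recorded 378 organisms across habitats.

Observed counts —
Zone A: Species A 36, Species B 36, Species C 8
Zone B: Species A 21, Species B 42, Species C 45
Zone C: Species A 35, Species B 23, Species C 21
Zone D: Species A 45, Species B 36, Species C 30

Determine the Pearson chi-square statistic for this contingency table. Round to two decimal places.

32.35

Row totals: 80, 108, 79, 111. Column totals: 137, 137, 104. Grand total N = 378.
Expected counts (row total × column total / N):
  Zone A, Species A: 80×137/378 = 28.995
  Zone A, Species B: 80×137/378 = 28.995
  Zone A, Species C: 80×104/378 = 22.011
  Zone B, Species A: 108×137/378 = 39.143
  Zone B, Species B: 108×137/378 = 39.143
  Zone B, Species C: 108×104/378 = 29.714
  Zone C, Species A: 79×137/378 = 28.632
  Zone C, Species B: 79×137/378 = 28.632
  Zone C, Species C: 79×104/378 = 21.735
  Zone D, Species A: 111×137/378 = 40.230
  Zone D, Species B: 111×137/378 = 40.230
  Zone D, Species C: 111×104/378 = 30.540
Contributions (O − E)²/E:
  (36 − 28.995)²/28.995 = 1.6924
  (36 − 28.995)²/28.995 = 1.6924
  (8 − 22.011)²/22.011 = 8.9186
  (21 − 39.143)²/39.143 = 8.4094
  (42 − 39.143)²/39.143 = 0.2085
  (45 − 29.714)²/29.714 = 7.8637
  (35 − 28.632)²/28.632 = 1.4163
  (23 − 28.632)²/28.632 = 1.1078
  (21 − 21.735)²/21.735 = 0.0249
  (45 − 40.230)²/40.230 = 0.5656
  (36 − 40.230)²/40.230 = 0.4448
  (30 − 30.540)²/30.540 = 0.0095
χ² = 1.6924 + 1.6924 + 8.9186 + 8.4094 + 0.2085 + 7.8637 + 1.4163 + 1.1078 + 0.0249 + 0.5656 + 0.4448 + 0.0095 = 32.35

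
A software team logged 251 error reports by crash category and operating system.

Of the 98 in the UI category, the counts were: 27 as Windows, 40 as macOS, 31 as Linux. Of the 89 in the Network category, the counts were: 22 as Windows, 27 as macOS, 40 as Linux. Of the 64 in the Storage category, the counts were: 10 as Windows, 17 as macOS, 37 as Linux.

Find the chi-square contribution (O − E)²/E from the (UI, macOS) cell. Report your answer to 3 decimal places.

Row total (UI) = 98; column total (macOS) = 84; N = 251.
Expected count E = 98 × 84 / 251 = 32.79681.
Contribution = (O − E)²/E = (40 − 32.79681)² / 32.79681 = 1.582.

1.582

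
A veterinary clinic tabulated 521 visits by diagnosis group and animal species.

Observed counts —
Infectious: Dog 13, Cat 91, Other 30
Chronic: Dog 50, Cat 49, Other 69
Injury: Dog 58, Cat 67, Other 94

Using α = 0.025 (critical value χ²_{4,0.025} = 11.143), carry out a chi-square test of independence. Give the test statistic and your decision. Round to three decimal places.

Row totals: 134, 168, 219. Column totals: 121, 207, 193. Grand total N = 521.
Expected counts (row total × column total / N):
  Infectious, Dog: 134×121/521 = 31.1209
  Infectious, Cat: 134×207/521 = 53.2399
  Infectious, Other: 134×193/521 = 49.6392
  Chronic, Dog: 168×121/521 = 39.0173
  Chronic, Cat: 168×207/521 = 66.7486
  Chronic, Other: 168×193/521 = 62.2342
  Injury, Dog: 219×121/521 = 50.8618
  Injury, Cat: 219×207/521 = 87.0115
  Injury, Other: 219×193/521 = 81.1267
Contributions (O − E)²/E:
  (13 − 31.1209)²/31.1209 = 10.5513
  (91 − 53.2399)²/53.2399 = 26.7811
  (30 − 49.6392)²/49.6392 = 7.7700
  (50 − 39.0173)²/39.0173 = 3.0914
  (49 − 66.7486)²/66.7486 = 4.7194
  (69 − 62.2342)²/62.2342 = 0.7355
  (58 − 50.8618)²/50.8618 = 1.0018
  (67 − 87.0115)²/87.0115 = 4.6024
  (94 − 81.1267)²/81.1267 = 2.0428
χ² = 10.5513 + 26.7811 + 7.7700 + 3.0914 + 4.7194 + 0.7355 + 1.0018 + 4.6024 + 2.0428 = 61.296
df = (3−1)(3−1) = 4. Since 61.296 > 11.143, reject the null hypothesis of independence at α = 0.025.

61.296; reject H₀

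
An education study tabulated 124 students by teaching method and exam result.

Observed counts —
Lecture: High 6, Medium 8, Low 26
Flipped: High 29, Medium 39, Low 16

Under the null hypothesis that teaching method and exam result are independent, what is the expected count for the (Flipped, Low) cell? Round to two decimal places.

28.45

Row total (Flipped) = 84; column total (Low) = 42; grand total N = 124.
Expected count = (row total × column total) / N = 84 × 42 / 124 = 28.45.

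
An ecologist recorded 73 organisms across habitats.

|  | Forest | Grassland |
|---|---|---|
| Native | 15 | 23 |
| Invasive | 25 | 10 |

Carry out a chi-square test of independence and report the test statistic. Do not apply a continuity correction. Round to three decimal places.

7.511

Row totals: 38, 35. Column totals: 40, 33. Grand total N = 73.
Expected counts (row total × column total / N):
  Native, Forest: 38×40/73 = 20.8219
  Native, Grassland: 38×33/73 = 17.1781
  Invasive, Forest: 35×40/73 = 19.1781
  Invasive, Grassland: 35×33/73 = 15.8219
Contributions (O − E)²/E:
  (15 − 20.8219)²/20.8219 = 1.6278
  (23 − 17.1781)²/17.1781 = 1.9731
  (25 − 19.1781)²/19.1781 = 1.7674
  (10 − 15.8219)²/15.8219 = 2.1423
χ² = 1.6278 + 1.9731 + 1.7674 + 2.1423 = 7.511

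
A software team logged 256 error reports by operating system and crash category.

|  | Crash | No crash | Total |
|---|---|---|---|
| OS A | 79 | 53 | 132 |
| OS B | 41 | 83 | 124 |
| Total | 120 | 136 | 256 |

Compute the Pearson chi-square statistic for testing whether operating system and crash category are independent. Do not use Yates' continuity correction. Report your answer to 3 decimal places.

Grand total N = 256.
Expected counts (row total × column total / N):
  OS A, Crash: 132×120/256 = 61.8750
  OS A, No crash: 132×136/256 = 70.1250
  OS B, Crash: 124×120/256 = 58.1250
  OS B, No crash: 124×136/256 = 65.8750
Contributions (O − E)²/E:
  (79 − 61.8750)²/61.8750 = 4.7396
  (53 − 70.1250)²/70.1250 = 4.1820
  (41 − 58.1250)²/58.1250 = 5.0454
  (83 − 65.8750)²/65.8750 = 4.4519
χ² = 4.7396 + 4.1820 + 5.0454 + 4.4519 = 18.419

18.419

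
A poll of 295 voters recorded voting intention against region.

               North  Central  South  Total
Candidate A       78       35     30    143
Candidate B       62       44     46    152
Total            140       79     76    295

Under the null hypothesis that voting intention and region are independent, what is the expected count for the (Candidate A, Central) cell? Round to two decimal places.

38.29

Row total (Candidate A) = 143; column total (Central) = 79; grand total N = 295.
Expected count = (row total × column total) / N = 143 × 79 / 295 = 38.29.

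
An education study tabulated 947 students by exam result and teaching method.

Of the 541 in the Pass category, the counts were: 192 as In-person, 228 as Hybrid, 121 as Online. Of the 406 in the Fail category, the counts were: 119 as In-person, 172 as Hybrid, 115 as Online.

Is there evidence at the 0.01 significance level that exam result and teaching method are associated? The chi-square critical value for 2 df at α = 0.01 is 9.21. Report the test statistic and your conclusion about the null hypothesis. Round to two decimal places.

6.00; fail to reject H₀

Row totals: 541, 406. Column totals: 311, 400, 236. Grand total N = 947.
Expected counts (row total × column total / N):
  Pass, In-person: 541×311/947 = 177.667
  Pass, Hybrid: 541×400/947 = 228.511
  Pass, Online: 541×236/947 = 134.822
  Fail, In-person: 406×311/947 = 133.333
  Fail, Hybrid: 406×400/947 = 171.489
  Fail, Online: 406×236/947 = 101.178
Contributions (O − E)²/E:
  (192 − 177.667)²/177.667 = 1.1563
  (228 − 228.511)²/228.511 = 0.0011
  (121 − 134.822)²/134.822 = 1.4170
  (119 − 133.333)²/133.333 = 1.5408
  (172 − 171.489)²/171.489 = 0.0015
  (115 − 101.178)²/101.178 = 1.8882
χ² = 1.1563 + 0.0011 + 1.4170 + 1.5408 + 0.0015 + 1.8882 = 6.00
df = (2−1)(3−1) = 2. Since 6.00 < 9.21, fail to reject the null hypothesis of independence at α = 0.01.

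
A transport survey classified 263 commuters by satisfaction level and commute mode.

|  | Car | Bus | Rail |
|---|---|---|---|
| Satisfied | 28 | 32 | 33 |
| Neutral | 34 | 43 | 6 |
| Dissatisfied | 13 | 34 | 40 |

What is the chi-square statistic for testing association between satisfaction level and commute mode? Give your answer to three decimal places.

36.244

Row totals: 93, 83, 87. Column totals: 75, 109, 79. Grand total N = 263.
Expected counts (row total × column total / N):
  Satisfied, Car: 93×75/263 = 26.5209
  Satisfied, Bus: 93×109/263 = 38.5437
  Satisfied, Rail: 93×79/263 = 27.9354
  Neutral, Car: 83×75/263 = 23.6692
  Neutral, Bus: 83×109/263 = 34.3992
  Neutral, Rail: 83×79/263 = 24.9316
  Dissatisfied, Car: 87×75/263 = 24.8099
  Dissatisfied, Bus: 87×109/263 = 36.0570
  Dissatisfied, Rail: 87×79/263 = 26.1331
Contributions (O − E)²/E:
  (28 − 26.5209)²/26.5209 = 0.0825
  (32 − 38.5437)²/38.5437 = 1.1109
  (33 − 27.9354)²/27.9354 = 0.9182
  (34 − 23.6692)²/23.6692 = 4.5090
  (43 − 34.3992)²/34.3992 = 2.1505
  (6 − 24.9316)²/24.9316 = 14.3756
  (13 − 24.8099)²/24.8099 = 5.6217
  (34 − 36.0570)²/36.0570 = 0.1173
  (40 − 26.1331)²/26.1331 = 7.3581
χ² = 0.0825 + 1.1109 + 0.9182 + 4.5090 + 2.1505 + 14.3756 + 5.6217 + 0.1173 + 7.3581 = 36.244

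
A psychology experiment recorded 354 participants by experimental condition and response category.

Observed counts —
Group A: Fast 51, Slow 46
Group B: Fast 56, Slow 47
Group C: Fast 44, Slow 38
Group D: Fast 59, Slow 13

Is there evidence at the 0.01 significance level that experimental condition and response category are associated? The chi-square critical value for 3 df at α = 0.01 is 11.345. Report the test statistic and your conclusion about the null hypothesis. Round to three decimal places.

Row totals: 97, 103, 82, 72. Column totals: 210, 144. Grand total N = 354.
Expected counts (row total × column total / N):
  Group A, Fast: 97×210/354 = 57.5424
  Group A, Slow: 97×144/354 = 39.4576
  Group B, Fast: 103×210/354 = 61.1017
  Group B, Slow: 103×144/354 = 41.8983
  Group C, Fast: 82×210/354 = 48.6441
  Group C, Slow: 82×144/354 = 33.3559
  Group D, Fast: 72×210/354 = 42.7119
  Group D, Slow: 72×144/354 = 29.2881
Contributions (O − E)²/E:
  (51 − 57.5424)²/57.5424 = 0.7439
  (46 − 39.4576)²/39.4576 = 1.0848
  (56 − 61.1017)²/61.1017 = 0.4260
  (47 − 41.8983)²/41.8983 = 0.6212
  (44 − 48.6441)²/48.6441 = 0.4434
  (38 − 33.3559)²/33.3559 = 0.6466
  (59 − 42.7119)²/42.7119 = 6.2114
  (13 − 29.2881)²/29.2881 = 9.0584
χ² = 0.7439 + 1.0848 + 0.4260 + 0.6212 + 0.4434 + 0.6466 + 6.2114 + 9.0584 = 19.236
df = (4−1)(2−1) = 3. Since 19.236 > 11.345, reject the null hypothesis of independence at α = 0.01.

19.236; reject H₀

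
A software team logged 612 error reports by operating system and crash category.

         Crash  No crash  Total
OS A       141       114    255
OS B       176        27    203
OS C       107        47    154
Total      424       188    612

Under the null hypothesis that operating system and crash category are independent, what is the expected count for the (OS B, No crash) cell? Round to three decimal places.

Row total (OS B) = 203; column total (No crash) = 188; grand total N = 612.
Expected count = (row total × column total) / N = 203 × 188 / 612 = 62.359.

62.359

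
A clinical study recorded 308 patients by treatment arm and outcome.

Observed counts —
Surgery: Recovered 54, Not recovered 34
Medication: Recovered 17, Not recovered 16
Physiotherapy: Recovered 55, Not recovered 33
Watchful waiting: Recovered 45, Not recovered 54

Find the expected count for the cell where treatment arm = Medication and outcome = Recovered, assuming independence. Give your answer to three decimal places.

Row total (Medication) = 33; column total (Recovered) = 171; grand total N = 308.
Expected count = (row total × column total) / N = 33 × 171 / 308 = 18.321.

18.321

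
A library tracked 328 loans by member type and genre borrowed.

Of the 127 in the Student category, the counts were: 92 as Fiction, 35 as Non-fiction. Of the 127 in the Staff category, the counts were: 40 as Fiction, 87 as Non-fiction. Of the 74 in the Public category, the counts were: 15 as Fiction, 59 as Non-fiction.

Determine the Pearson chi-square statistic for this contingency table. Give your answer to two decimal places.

Row totals: 127, 127, 74. Column totals: 147, 181. Grand total N = 328.
Expected counts (row total × column total / N):
  Student, Fiction: 127×147/328 = 56.918
  Student, Non-fiction: 127×181/328 = 70.082
  Staff, Fiction: 127×147/328 = 56.918
  Staff, Non-fiction: 127×181/328 = 70.082
  Public, Fiction: 74×147/328 = 33.165
  Public, Non-fiction: 74×181/328 = 40.835
Contributions (O − E)²/E:
  (92 − 56.918)²/56.918 = 21.6232
  (35 − 70.082)²/70.082 = 17.5615
  (40 − 56.918)²/56.918 = 5.0286
  (87 − 70.082)²/70.082 = 4.0841
  (15 − 33.165)²/33.165 = 9.9493
  (59 − 40.835)²/40.835 = 8.0805
χ² = 21.6232 + 17.5615 + 5.0286 + 4.0841 + 9.9493 + 8.0805 = 66.33

66.33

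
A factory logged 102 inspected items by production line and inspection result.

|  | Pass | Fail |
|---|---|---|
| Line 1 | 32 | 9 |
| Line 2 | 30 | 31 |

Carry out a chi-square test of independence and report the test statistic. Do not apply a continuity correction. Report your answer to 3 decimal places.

Row totals: 41, 61. Column totals: 62, 40. Grand total N = 102.
Expected counts (row total × column total / N):
  Line 1, Pass: 41×62/102 = 24.92157
  Line 1, Fail: 41×40/102 = 16.07843
  Line 2, Pass: 61×62/102 = 37.07843
  Line 2, Fail: 61×40/102 = 23.92157
Contributions (O − E)²/E:
  (32 − 24.92157)²/24.92157 = 2.0105
  (9 − 16.07843)²/16.07843 = 3.1162
  (30 − 37.07843)²/37.07843 = 1.3513
  (31 − 23.92157)²/23.92157 = 2.0945
χ² = 2.0105 + 3.1162 + 1.3513 + 2.0945 = 8.573

8.573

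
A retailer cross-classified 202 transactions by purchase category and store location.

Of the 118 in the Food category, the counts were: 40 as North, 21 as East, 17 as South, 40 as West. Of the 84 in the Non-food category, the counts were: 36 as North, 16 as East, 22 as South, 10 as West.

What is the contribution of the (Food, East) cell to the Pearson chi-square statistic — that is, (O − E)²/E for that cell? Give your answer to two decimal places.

0.02

Row total (Food) = 118; column total (East) = 37; N = 202.
Expected count E = 118 × 37 / 202 = 21.614.
Contribution = (O − E)²/E = (21 − 21.614)² / 21.614 = 0.02.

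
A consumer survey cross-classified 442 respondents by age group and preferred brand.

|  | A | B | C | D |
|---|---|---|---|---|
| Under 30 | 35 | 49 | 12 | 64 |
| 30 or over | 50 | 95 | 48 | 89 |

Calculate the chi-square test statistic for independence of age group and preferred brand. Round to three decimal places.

10.124

Row totals: 160, 282. Column totals: 85, 144, 60, 153. Grand total N = 442.
Expected counts (row total × column total / N):
  Under 30, A: 160×85/442 = 30.7692
  Under 30, B: 160×144/442 = 52.1267
  Under 30, C: 160×60/442 = 21.7195
  Under 30, D: 160×153/442 = 55.3846
  30 or over, A: 282×85/442 = 54.2308
  30 or over, B: 282×144/442 = 91.8733
  30 or over, C: 282×60/442 = 38.2805
  30 or over, D: 282×153/442 = 97.6154
Contributions (O − E)²/E:
  (35 − 30.7692)²/30.7692 = 0.5817
  (49 − 52.1267)²/52.1267 = 0.1875
  (12 − 21.7195)²/21.7195 = 4.3495
  (64 − 55.3846)²/55.3846 = 1.3402
  (50 − 54.2308)²/54.2308 = 0.3301
  (95 − 91.8733)²/91.8733 = 0.1064
  (48 − 38.2805)²/38.2805 = 2.4678
  (89 − 97.6154)²/97.6154 = 0.7604
χ² = 0.5817 + 0.1875 + 4.3495 + 1.3402 + 0.3301 + 0.1064 + 2.4678 + 0.7604 = 10.124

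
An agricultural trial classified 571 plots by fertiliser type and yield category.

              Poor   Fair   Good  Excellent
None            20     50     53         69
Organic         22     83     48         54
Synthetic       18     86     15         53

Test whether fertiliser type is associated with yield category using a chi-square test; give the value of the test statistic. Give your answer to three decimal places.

Row totals: 192, 207, 172. Column totals: 60, 219, 116, 176. Grand total N = 571.
Expected counts (row total × column total / N):
  None, Poor: 192×60/571 = 20.1751
  None, Fair: 192×219/571 = 73.6392
  None, Good: 192×116/571 = 39.0053
  None, Excellent: 192×176/571 = 59.1804
  Organic, Poor: 207×60/571 = 21.7513
  Organic, Fair: 207×219/571 = 79.3923
  Organic, Good: 207×116/571 = 42.0525
  Organic, Excellent: 207×176/571 = 63.8039
  Synthetic, Poor: 172×60/571 = 18.0736
  Synthetic, Fair: 172×219/571 = 65.9685
  Synthetic, Good: 172×116/571 = 34.9422
  Synthetic, Excellent: 172×176/571 = 53.0158
Contributions (O − E)²/E:
  (20 − 20.1751)²/20.1751 = 0.0015
  (50 − 73.6392)²/73.6392 = 7.5885
  (53 − 39.0053)²/39.0053 = 5.0212
  (69 − 59.1804)²/59.1804 = 1.6293
  (22 − 21.7513)²/21.7513 = 0.0028
  (83 − 79.3923)²/79.3923 = 0.1639
  (48 − 42.0525)²/42.0525 = 0.8412
  (54 − 63.8039)²/63.8039 = 1.5064
  (18 − 18.0736)²/18.0736 = 0.0003
  (86 − 65.9685)²/65.9685 = 6.0826
  (15 − 34.9422)²/34.9422 = 11.3814
  (53 − 53.0158)²/53.0158 = 0.0000
χ² = 0.0015 + 7.5885 + 5.0212 + 1.6293 + 0.0028 + 0.1639 + 0.8412 + 1.5064 + 0.0003 + 6.0826 + 11.3814 + 0.0000 = 34.219

34.219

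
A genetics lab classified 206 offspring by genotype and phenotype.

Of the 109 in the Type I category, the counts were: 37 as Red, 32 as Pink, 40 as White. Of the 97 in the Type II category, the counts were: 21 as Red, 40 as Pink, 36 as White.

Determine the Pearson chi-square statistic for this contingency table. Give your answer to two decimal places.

Row totals: 109, 97. Column totals: 58, 72, 76. Grand total N = 206.
Expected counts (row total × column total / N):
  Type I, Red: 109×58/206 = 30.689
  Type I, Pink: 109×72/206 = 38.097
  Type I, White: 109×76/206 = 40.214
  Type II, Red: 97×58/206 = 27.311
  Type II, Pink: 97×72/206 = 33.903
  Type II, White: 97×76/206 = 35.786
Contributions (O − E)²/E:
  (37 − 30.689)²/30.689 = 1.2978
  (32 − 38.097)²/38.097 = 0.9758
  (40 − 40.214)²/40.214 = 0.0011
  (21 − 27.311)²/27.311 = 1.4583
  (40 − 33.903)²/33.903 = 1.0965
  (36 − 35.786)²/35.786 = 0.0013
χ² = 1.2978 + 0.9758 + 0.0011 + 1.4583 + 1.0965 + 0.0013 = 4.83

4.83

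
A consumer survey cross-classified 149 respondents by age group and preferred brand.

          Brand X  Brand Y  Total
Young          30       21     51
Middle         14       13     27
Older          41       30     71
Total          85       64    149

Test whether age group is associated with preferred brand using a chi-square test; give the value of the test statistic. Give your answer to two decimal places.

0.38

Grand total N = 149.
Expected counts (row total × column total / N):
  Young, Brand X: 51×85/149 = 29.094
  Young, Brand Y: 51×64/149 = 21.906
  Middle, Brand X: 27×85/149 = 15.403
  Middle, Brand Y: 27×64/149 = 11.597
  Older, Brand X: 71×85/149 = 40.503
  Older, Brand Y: 71×64/149 = 30.497
Contributions (O − E)²/E:
  (30 − 29.094)²/29.094 = 0.0282
  (21 − 21.906)²/21.906 = 0.0375
  (14 − 15.403)²/15.403 = 0.1278
  (13 − 11.597)²/11.597 = 0.1697
  (41 − 40.503)²/40.503 = 0.0061
  (30 − 30.497)²/30.497 = 0.0081
χ² = 0.0282 + 0.0375 + 0.1278 + 0.1697 + 0.0061 + 0.0081 = 0.38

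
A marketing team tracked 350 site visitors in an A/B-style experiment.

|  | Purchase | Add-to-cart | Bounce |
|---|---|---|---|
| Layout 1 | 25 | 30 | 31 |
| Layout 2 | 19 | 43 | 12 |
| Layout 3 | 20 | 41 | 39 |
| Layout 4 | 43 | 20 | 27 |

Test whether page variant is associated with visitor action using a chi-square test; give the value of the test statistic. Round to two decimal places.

Row totals: 86, 74, 100, 90. Column totals: 107, 134, 109. Grand total N = 350.
Expected counts (row total × column total / N):
  Layout 1, Purchase: 86×107/350 = 26.2914
  Layout 1, Add-to-cart: 86×134/350 = 32.9257
  Layout 1, Bounce: 86×109/350 = 26.7829
  Layout 2, Purchase: 74×107/350 = 22.6229
  Layout 2, Add-to-cart: 74×134/350 = 28.3314
  Layout 2, Bounce: 74×109/350 = 23.0457
  Layout 3, Purchase: 100×107/350 = 30.5714
  Layout 3, Add-to-cart: 100×134/350 = 38.2857
  Layout 3, Bounce: 100×109/350 = 31.1429
  Layout 4, Purchase: 90×107/350 = 27.5143
  Layout 4, Add-to-cart: 90×134/350 = 34.4571
  Layout 4, Bounce: 90×109/350 = 28.0286
Contributions (O − E)²/E:
  (25 − 26.2914)²/26.2914 = 0.0634
  (30 − 32.9257)²/32.9257 = 0.2600
  (31 − 26.7829)²/26.7829 = 0.6640
  (19 − 22.6229)²/22.6229 = 0.5802
  (43 − 28.3314)²/28.3314 = 7.5947
  (12 − 23.0457)²/23.0457 = 5.2942
  (20 − 30.5714)²/30.5714 = 3.6555
  (41 − 38.2857)²/38.2857 = 0.1924
  (39 − 31.1429)²/31.1429 = 1.9823
  (43 − 27.5143)²/27.5143 = 8.7157
  (20 − 34.4571)²/34.4571 = 6.0657
  (27 − 28.0286)²/28.0286 = 0.0377
χ² = 0.0634 + 0.2600 + 0.6640 + 0.5802 + 7.5947 + 5.2942 + 3.6555 + 0.1924 + 1.9823 + 8.7157 + 6.0657 + 0.0377 = 35.11

35.11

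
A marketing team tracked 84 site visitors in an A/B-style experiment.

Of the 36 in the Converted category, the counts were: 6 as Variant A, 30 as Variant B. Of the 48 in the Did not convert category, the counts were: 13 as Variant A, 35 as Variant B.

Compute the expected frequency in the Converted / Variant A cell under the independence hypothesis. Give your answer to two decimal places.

Row total (Converted) = 36; column total (Variant A) = 19; grand total N = 84.
Expected count = (row total × column total) / N = 36 × 19 / 84 = 8.14.

8.14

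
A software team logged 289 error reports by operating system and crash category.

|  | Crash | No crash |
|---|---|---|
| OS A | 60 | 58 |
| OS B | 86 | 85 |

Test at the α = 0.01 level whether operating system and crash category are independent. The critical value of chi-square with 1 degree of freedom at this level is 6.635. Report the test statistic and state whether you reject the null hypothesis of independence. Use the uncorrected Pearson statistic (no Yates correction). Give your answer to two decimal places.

Row totals: 118, 171. Column totals: 146, 143. Grand total N = 289.
Expected counts (row total × column total / N):
  OS A, Crash: 118×146/289 = 59.612
  OS A, No crash: 118×143/289 = 58.388
  OS B, Crash: 171×146/289 = 86.388
  OS B, No crash: 171×143/289 = 84.612
Contributions (O − E)²/E:
  (60 − 59.612)²/59.612 = 0.0025
  (58 − 58.388)²/58.388 = 0.0026
  (86 − 86.388)²/86.388 = 0.0017
  (85 − 84.612)²/84.612 = 0.0018
χ² = 0.0025 + 0.0026 + 0.0017 + 0.0018 = 0.01
df = (2−1)(2−1) = 1. Since 0.01 < 6.635, fail to reject the null hypothesis of independence at α = 0.01.

0.01; fail to reject H₀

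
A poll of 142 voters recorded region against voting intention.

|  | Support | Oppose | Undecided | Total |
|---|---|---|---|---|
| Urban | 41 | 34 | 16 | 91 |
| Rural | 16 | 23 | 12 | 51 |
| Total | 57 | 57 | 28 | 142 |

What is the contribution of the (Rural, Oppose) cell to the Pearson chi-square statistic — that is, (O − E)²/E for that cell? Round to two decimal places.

0.31

Row total (Rural) = 51; column total (Oppose) = 57; N = 142.
Expected count E = 51 × 57 / 142 = 20.472.
Contribution = (O − E)²/E = (23 − 20.472)² / 20.472 = 0.31.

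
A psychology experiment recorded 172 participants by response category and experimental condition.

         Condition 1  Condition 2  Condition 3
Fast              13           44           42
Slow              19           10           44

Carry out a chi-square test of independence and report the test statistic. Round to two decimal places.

Row totals: 99, 73. Column totals: 32, 54, 86. Grand total N = 172.
Expected counts (row total × column total / N):
  Fast, Condition 1: 99×32/172 = 18.4186
  Fast, Condition 2: 99×54/172 = 31.0814
  Fast, Condition 3: 99×86/172 = 49.5000
  Slow, Condition 1: 73×32/172 = 13.5814
  Slow, Condition 2: 73×54/172 = 22.9186
  Slow, Condition 3: 73×86/172 = 36.5000
Contributions (O − E)²/E:
  (13 − 18.4186)²/18.4186 = 1.5941
  (44 − 31.0814)²/31.0814 = 5.3695
  (42 − 49.5000)²/49.5000 = 1.1364
  (19 − 13.5814)²/13.5814 = 2.1619
  (10 − 22.9186)²/22.9186 = 7.2819
  (44 − 36.5000)²/36.5000 = 1.5411
χ² = 1.5941 + 5.3695 + 1.1364 + 2.1619 + 7.2819 + 1.5411 = 19.08

19.08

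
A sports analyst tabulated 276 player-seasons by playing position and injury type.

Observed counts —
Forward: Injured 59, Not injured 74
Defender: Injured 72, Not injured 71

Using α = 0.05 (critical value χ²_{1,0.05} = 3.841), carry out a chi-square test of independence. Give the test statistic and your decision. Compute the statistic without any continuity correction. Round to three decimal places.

Row totals: 133, 143. Column totals: 131, 145. Grand total N = 276.
Expected counts (row total × column total / N):
  Forward, Injured: 133×131/276 = 63.1268
  Forward, Not injured: 133×145/276 = 69.8732
  Defender, Injured: 143×131/276 = 67.8732
  Defender, Not injured: 143×145/276 = 75.1268
Contributions (O − E)²/E:
  (59 − 63.1268)²/63.1268 = 0.2698
  (74 − 69.8732)²/69.8732 = 0.2437
  (72 − 67.8732)²/67.8732 = 0.2509
  (71 − 75.1268)²/75.1268 = 0.2267
χ² = 0.2698 + 0.2437 + 0.2509 + 0.2267 = 0.991
df = (2−1)(2−1) = 1. Since 0.991 < 3.841, fail to reject the null hypothesis of independence at α = 0.05.

0.991; fail to reject H₀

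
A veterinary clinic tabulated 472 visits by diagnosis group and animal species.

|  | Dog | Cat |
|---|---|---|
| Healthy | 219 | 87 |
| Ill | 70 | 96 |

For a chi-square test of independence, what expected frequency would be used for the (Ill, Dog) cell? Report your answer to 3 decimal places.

101.640

Row total (Ill) = 166; column total (Dog) = 289; grand total N = 472.
Expected count = (row total × column total) / N = 166 × 289 / 472 = 101.640.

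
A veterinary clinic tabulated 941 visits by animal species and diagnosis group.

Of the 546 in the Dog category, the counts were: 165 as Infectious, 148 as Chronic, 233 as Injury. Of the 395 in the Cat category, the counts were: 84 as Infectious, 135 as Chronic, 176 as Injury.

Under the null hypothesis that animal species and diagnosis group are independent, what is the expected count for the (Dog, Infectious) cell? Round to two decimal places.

144.48

Row total (Dog) = 546; column total (Infectious) = 249; grand total N = 941.
Expected count = (row total × column total) / N = 546 × 249 / 941 = 144.48.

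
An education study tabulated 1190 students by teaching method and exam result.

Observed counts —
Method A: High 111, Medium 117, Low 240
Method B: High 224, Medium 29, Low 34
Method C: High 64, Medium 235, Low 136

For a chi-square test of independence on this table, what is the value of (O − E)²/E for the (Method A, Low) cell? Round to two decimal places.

38.47

Row total (Method A) = 468; column total (Low) = 410; N = 1190.
Expected count E = 468 × 410 / 1190 = 161.244.
Contribution = (O − E)²/E = (240 − 161.244)² / 161.244 = 38.47.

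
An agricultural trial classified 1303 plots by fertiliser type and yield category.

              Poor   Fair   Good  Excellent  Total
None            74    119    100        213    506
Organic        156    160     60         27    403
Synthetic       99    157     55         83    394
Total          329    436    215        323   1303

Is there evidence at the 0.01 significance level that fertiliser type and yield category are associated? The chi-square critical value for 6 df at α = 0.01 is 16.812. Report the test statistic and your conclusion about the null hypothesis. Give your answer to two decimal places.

197.96; reject H₀

Grand total N = 1303.
Expected counts (row total × column total / N):
  None, Poor: 506×329/1303 = 127.762
  None, Fair: 506×436/1303 = 169.314
  None, Good: 506×215/1303 = 83.492
  None, Excellent: 506×323/1303 = 125.432
  Organic, Poor: 403×329/1303 = 101.755
  Organic, Fair: 403×436/1303 = 134.849
  Organic, Good: 403×215/1303 = 66.497
  Organic, Excellent: 403×323/1303 = 99.899
  Synthetic, Poor: 394×329/1303 = 99.483
  Synthetic, Fair: 394×436/1303 = 131.837
  Synthetic, Good: 394×215/1303 = 65.012
  Synthetic, Excellent: 394×323/1303 = 97.668
Contributions (O − E)²/E:
  (74 − 127.762)²/127.762 = 22.6229
  (119 − 169.314)²/169.314 = 14.9515
  (100 − 83.492)²/83.492 = 3.2640
  (213 − 125.432)²/125.432 = 61.1340
  (156 − 101.755)²/101.755 = 28.9177
  (160 − 134.849)²/134.849 = 4.6910
  (60 − 66.497)²/66.497 = 0.6348
  (27 − 99.899)²/99.899 = 53.1964
  (99 − 99.483)²/99.483 = 0.0023
  (157 − 131.837)²/131.837 = 4.8027
  (55 − 65.012)²/65.012 = 1.5419
  (83 − 97.668)²/97.668 = 2.2029
χ² = 22.6229 + 14.9515 + 3.2640 + 61.1340 + 28.9177 + 4.6910 + 0.6348 + 53.1964 + 0.0023 + 4.8027 + 1.5419 + 2.2029 = 197.96
df = (3−1)(4−1) = 6. Since 197.96 > 16.812, reject the null hypothesis of independence at α = 0.01.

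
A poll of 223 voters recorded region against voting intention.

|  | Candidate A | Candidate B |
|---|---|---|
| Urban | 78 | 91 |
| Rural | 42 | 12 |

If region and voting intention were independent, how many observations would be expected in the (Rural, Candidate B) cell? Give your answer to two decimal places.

24.94

Row total (Rural) = 54; column total (Candidate B) = 103; grand total N = 223.
Expected count = (row total × column total) / N = 54 × 103 / 223 = 24.94.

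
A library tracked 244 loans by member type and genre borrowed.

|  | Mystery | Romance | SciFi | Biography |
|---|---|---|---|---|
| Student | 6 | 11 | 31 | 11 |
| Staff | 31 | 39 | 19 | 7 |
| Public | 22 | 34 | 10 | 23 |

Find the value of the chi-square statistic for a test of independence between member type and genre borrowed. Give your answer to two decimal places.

Row totals: 59, 96, 89. Column totals: 59, 84, 60, 41. Grand total N = 244.
Expected counts (row total × column total / N):
  Student, Mystery: 59×59/244 = 14.266
  Student, Romance: 59×84/244 = 20.311
  Student, SciFi: 59×60/244 = 14.508
  Student, Biography: 59×41/244 = 9.914
  Staff, Mystery: 96×59/244 = 23.213
  Staff, Romance: 96×84/244 = 33.049
  Staff, SciFi: 96×60/244 = 23.607
  Staff, Biography: 96×41/244 = 16.131
  Public, Mystery: 89×59/244 = 21.520
  Public, Romance: 89×84/244 = 30.639
  Public, SciFi: 89×60/244 = 21.885
  Public, Biography: 89×41/244 = 14.955
Contributions (O − E)²/E:
  (6 − 14.266)²/14.266 = 4.7895
  (11 − 20.311)²/20.311 = 4.2684
  (31 − 14.508)²/14.508 = 18.7473
  (11 − 9.914)²/9.914 = 0.1190
  (31 − 23.213)²/23.213 = 2.6122
  (39 − 33.049)²/33.049 = 1.0716
  (19 − 23.607)²/23.607 = 0.8991
  (7 − 16.131)²/16.131 = 5.1686
  (22 − 21.520)²/21.520 = 0.0107
  (34 − 30.639)²/30.639 = 0.3687
  (10 − 21.885)²/21.885 = 6.4543
  (23 − 14.955)²/14.955 = 4.3278
χ² = 4.7895 + 4.2684 + 18.7473 + 0.1190 + 2.6122 + 1.0716 + 0.8991 + 5.1686 + 0.0107 + 0.3687 + 6.4543 + 4.3278 = 48.84

48.84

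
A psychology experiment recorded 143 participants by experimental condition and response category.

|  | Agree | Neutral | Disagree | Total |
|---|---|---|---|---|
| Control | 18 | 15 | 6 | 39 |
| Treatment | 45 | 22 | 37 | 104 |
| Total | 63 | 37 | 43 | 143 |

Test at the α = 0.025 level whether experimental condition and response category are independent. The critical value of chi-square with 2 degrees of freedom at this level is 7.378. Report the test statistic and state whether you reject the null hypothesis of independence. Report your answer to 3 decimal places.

Grand total N = 143.
Expected counts (row total × column total / N):
  Control, Agree: 39×63/143 = 17.1818
  Control, Neutral: 39×37/143 = 10.0909
  Control, Disagree: 39×43/143 = 11.7273
  Treatment, Agree: 104×63/143 = 45.8182
  Treatment, Neutral: 104×37/143 = 26.9091
  Treatment, Disagree: 104×43/143 = 31.2727
Contributions (O − E)²/E:
  (18 − 17.1818)²/17.1818 = 0.0390
  (15 − 10.0909)²/10.0909 = 2.3882
  (6 − 11.7273)²/11.7273 = 2.7971
  (45 − 45.8182)²/45.8182 = 0.0146
  (22 − 26.9091)²/26.9091 = 0.8956
  (37 − 31.2727)²/31.2727 = 1.0489
χ² = 0.0390 + 2.3882 + 2.7971 + 0.0146 + 0.8956 + 1.0489 = 7.183
df = (2−1)(3−1) = 2. Since 7.183 < 7.378, fail to reject the null hypothesis of independence at α = 0.025.

7.183; fail to reject H₀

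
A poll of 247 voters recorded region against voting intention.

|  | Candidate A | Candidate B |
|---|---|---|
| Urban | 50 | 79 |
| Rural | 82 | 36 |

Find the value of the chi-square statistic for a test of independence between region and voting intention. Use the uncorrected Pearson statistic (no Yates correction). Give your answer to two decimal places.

Row totals: 129, 118. Column totals: 132, 115. Grand total N = 247.
Expected counts (row total × column total / N):
  Urban, Candidate A: 129×132/247 = 68.939
  Urban, Candidate B: 129×115/247 = 60.061
  Rural, Candidate A: 118×132/247 = 63.061
  Rural, Candidate B: 118×115/247 = 54.939
Contributions (O − E)²/E:
  (50 − 68.939)²/68.939 = 5.2029
  (79 − 60.061)²/60.061 = 5.9720
  (82 − 63.061)²/63.061 = 5.6879
  (36 − 54.939)²/54.939 = 6.5288
χ² = 5.2029 + 5.9720 + 5.6879 + 6.5288 = 23.39

23.39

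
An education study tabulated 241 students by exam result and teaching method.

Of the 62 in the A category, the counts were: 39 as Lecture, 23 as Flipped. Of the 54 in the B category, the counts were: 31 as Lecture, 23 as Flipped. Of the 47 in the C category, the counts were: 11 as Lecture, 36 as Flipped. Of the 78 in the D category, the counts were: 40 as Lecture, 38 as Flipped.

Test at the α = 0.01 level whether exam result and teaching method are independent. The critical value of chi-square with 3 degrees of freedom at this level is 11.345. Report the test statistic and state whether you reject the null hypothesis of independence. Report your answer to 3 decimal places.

18.660; reject H₀

Row totals: 62, 54, 47, 78. Column totals: 121, 120. Grand total N = 241.
Expected counts (row total × column total / N):
  A, Lecture: 62×121/241 = 31.1286
  A, Flipped: 62×120/241 = 30.8714
  B, Lecture: 54×121/241 = 27.1120
  B, Flipped: 54×120/241 = 26.8880
  C, Lecture: 47×121/241 = 23.5975
  C, Flipped: 47×120/241 = 23.4025
  D, Lecture: 78×121/241 = 39.1618
  D, Flipped: 78×120/241 = 38.8382
Contributions (O − E)²/E:
  (39 − 31.1286)²/31.1286 = 1.9904
  (23 − 30.8714)²/30.8714 = 2.0070
  (31 − 27.1120)²/27.1120 = 0.5576
  (23 − 26.8880)²/26.8880 = 0.5622
  (11 − 23.5975)²/23.5975 = 6.7252
  (36 − 23.4025)²/23.4025 = 6.7812
  (40 − 39.1618)²/39.1618 = 0.0179
  (38 − 38.8382)²/38.8382 = 0.0181
χ² = 1.9904 + 2.0070 + 0.5576 + 0.5622 + 6.7252 + 6.7812 + 0.0179 + 0.0181 = 18.660
df = (4−1)(2−1) = 3. Since 18.660 > 11.345, reject the null hypothesis of independence at α = 0.01.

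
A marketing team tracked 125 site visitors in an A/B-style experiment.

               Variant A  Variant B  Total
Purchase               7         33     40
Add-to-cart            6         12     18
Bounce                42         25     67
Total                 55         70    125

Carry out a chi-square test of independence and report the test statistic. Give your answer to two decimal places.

Grand total N = 125.
Expected counts (row total × column total / N):
  Purchase, Variant A: 40×55/125 = 17.600
  Purchase, Variant B: 40×70/125 = 22.400
  Add-to-cart, Variant A: 18×55/125 = 7.920
  Add-to-cart, Variant B: 18×70/125 = 10.080
  Bounce, Variant A: 67×55/125 = 29.480
  Bounce, Variant B: 67×70/125 = 37.520
Contributions (O − E)²/E:
  (7 − 17.600)²/17.600 = 6.3841
  (33 − 22.400)²/22.400 = 5.0161
  (6 − 7.920)²/7.920 = 0.4655
  (12 − 10.080)²/10.080 = 0.3657
  (42 − 29.480)²/29.480 = 5.3172
  (25 − 37.520)²/37.520 = 4.1778
χ² = 6.3841 + 5.0161 + 0.4655 + 0.3657 + 5.3172 + 4.1778 = 21.73

21.73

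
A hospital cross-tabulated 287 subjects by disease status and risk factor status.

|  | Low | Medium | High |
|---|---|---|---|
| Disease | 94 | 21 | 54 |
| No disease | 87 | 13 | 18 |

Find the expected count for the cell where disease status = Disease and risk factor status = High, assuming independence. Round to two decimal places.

Row total (Disease) = 169; column total (High) = 72; grand total N = 287.
Expected count = (row total × column total) / N = 169 × 72 / 287 = 42.40.

42.40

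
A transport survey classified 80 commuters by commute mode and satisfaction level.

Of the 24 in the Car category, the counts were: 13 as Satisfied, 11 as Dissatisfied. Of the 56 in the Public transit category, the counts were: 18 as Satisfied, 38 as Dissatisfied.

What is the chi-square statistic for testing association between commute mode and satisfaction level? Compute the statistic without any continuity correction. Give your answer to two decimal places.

Row totals: 24, 56. Column totals: 31, 49. Grand total N = 80.
Expected counts (row total × column total / N):
  Car, Satisfied: 24×31/80 = 9.300
  Car, Dissatisfied: 24×49/80 = 14.700
  Public transit, Satisfied: 56×31/80 = 21.700
  Public transit, Dissatisfied: 56×49/80 = 34.300
Contributions (O − E)²/E:
  (13 − 9.300)²/9.300 = 1.4720
  (11 − 14.700)²/14.700 = 0.9313
  (18 − 21.700)²/21.700 = 0.6309
  (38 − 34.300)²/34.300 = 0.3991
χ² = 1.4720 + 0.9313 + 0.6309 + 0.3991 = 3.43

3.43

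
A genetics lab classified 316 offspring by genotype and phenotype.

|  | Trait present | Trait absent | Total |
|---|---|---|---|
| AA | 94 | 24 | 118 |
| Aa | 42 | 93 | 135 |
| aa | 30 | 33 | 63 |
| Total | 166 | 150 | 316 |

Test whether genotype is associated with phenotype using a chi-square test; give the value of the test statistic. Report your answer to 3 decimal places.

Grand total N = 316.
Expected counts (row total × column total / N):
  AA, Trait present: 118×166/316 = 61.9873
  AA, Trait absent: 118×150/316 = 56.0127
  Aa, Trait present: 135×166/316 = 70.9177
  Aa, Trait absent: 135×150/316 = 64.0823
  aa, Trait present: 63×166/316 = 33.0949
  aa, Trait absent: 63×150/316 = 29.9051
Contributions (O − E)²/E:
  (94 − 61.9873)²/61.9873 = 16.5326
  (24 − 56.0127)²/56.0127 = 18.2961
  (42 − 70.9177)²/70.9177 = 11.7916
  (93 − 64.0823)²/64.0823 = 13.0494
  (30 − 33.0949)²/33.0949 = 0.2894
  (33 − 29.9051)²/29.9051 = 0.3203
χ² = 16.5326 + 18.2961 + 11.7916 + 13.0494 + 0.2894 + 0.3203 = 60.279

60.279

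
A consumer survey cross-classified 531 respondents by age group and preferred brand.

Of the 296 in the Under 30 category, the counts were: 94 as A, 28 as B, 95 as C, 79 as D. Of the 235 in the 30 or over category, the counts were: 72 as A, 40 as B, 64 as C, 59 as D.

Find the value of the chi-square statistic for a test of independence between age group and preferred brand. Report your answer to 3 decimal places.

Row totals: 296, 235. Column totals: 166, 68, 159, 138. Grand total N = 531.
Expected counts (row total × column total / N):
  Under 30, A: 296×166/531 = 92.5348
  Under 30, B: 296×68/531 = 37.9058
  Under 30, C: 296×159/531 = 88.6328
  Under 30, D: 296×138/531 = 76.9266
  30 or over, A: 235×166/531 = 73.4652
  30 or over, B: 235×68/531 = 30.0942
  30 or over, C: 235×159/531 = 70.3672
  30 or over, D: 235×138/531 = 61.0734
Contributions (O − E)²/E:
  (94 − 92.5348)²/92.5348 = 0.0232
  (28 − 37.9058)²/37.9058 = 2.5887
  (95 − 88.6328)²/88.6328 = 0.4574
  (79 − 76.9266)²/76.9266 = 0.0559
  (72 − 73.4652)²/73.4652 = 0.0292
  (40 − 30.0942)²/30.0942 = 3.2606
  (64 − 70.3672)²/70.3672 = 0.5761
  (59 − 61.0734)²/61.0734 = 0.0704
χ² = 0.0232 + 2.5887 + 0.4574 + 0.0559 + 0.0292 + 3.2606 + 0.5761 + 0.0704 = 7.062

7.062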